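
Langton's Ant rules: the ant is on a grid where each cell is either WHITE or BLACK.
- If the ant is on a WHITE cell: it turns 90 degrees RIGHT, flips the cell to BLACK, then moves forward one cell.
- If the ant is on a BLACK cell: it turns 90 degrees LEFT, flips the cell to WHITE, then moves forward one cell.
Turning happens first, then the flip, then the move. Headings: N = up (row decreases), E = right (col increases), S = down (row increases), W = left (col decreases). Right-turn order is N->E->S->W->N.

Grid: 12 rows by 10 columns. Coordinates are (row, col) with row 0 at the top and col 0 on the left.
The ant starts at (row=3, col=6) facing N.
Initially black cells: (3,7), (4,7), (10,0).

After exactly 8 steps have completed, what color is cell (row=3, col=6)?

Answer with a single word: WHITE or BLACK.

Answer: BLACK

Derivation:
Step 1: on WHITE (3,6): turn R to E, flip to black, move to (3,7). |black|=4
Step 2: on BLACK (3,7): turn L to N, flip to white, move to (2,7). |black|=3
Step 3: on WHITE (2,7): turn R to E, flip to black, move to (2,8). |black|=4
Step 4: on WHITE (2,8): turn R to S, flip to black, move to (3,8). |black|=5
Step 5: on WHITE (3,8): turn R to W, flip to black, move to (3,7). |black|=6
Step 6: on WHITE (3,7): turn R to N, flip to black, move to (2,7). |black|=7
Step 7: on BLACK (2,7): turn L to W, flip to white, move to (2,6). |black|=6
Step 8: on WHITE (2,6): turn R to N, flip to black, move to (1,6). |black|=7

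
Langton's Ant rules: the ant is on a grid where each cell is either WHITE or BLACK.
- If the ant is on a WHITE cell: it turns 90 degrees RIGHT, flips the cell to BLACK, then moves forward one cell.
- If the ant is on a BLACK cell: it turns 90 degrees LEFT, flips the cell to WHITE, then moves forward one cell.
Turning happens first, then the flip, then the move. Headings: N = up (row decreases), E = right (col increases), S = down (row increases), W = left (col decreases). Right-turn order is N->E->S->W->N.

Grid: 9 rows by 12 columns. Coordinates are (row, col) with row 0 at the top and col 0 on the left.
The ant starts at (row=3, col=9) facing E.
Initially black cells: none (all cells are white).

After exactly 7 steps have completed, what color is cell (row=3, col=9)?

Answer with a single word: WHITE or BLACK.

Step 1: on WHITE (3,9): turn R to S, flip to black, move to (4,9). |black|=1
Step 2: on WHITE (4,9): turn R to W, flip to black, move to (4,8). |black|=2
Step 3: on WHITE (4,8): turn R to N, flip to black, move to (3,8). |black|=3
Step 4: on WHITE (3,8): turn R to E, flip to black, move to (3,9). |black|=4
Step 5: on BLACK (3,9): turn L to N, flip to white, move to (2,9). |black|=3
Step 6: on WHITE (2,9): turn R to E, flip to black, move to (2,10). |black|=4
Step 7: on WHITE (2,10): turn R to S, flip to black, move to (3,10). |black|=5

Answer: WHITE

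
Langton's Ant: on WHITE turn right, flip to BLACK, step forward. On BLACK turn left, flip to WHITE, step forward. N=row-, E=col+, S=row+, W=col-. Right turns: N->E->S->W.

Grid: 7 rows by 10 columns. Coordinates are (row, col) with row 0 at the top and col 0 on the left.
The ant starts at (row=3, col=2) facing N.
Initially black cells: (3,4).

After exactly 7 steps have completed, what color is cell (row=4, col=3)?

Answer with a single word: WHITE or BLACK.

Step 1: on WHITE (3,2): turn R to E, flip to black, move to (3,3). |black|=2
Step 2: on WHITE (3,3): turn R to S, flip to black, move to (4,3). |black|=3
Step 3: on WHITE (4,3): turn R to W, flip to black, move to (4,2). |black|=4
Step 4: on WHITE (4,2): turn R to N, flip to black, move to (3,2). |black|=5
Step 5: on BLACK (3,2): turn L to W, flip to white, move to (3,1). |black|=4
Step 6: on WHITE (3,1): turn R to N, flip to black, move to (2,1). |black|=5
Step 7: on WHITE (2,1): turn R to E, flip to black, move to (2,2). |black|=6

Answer: BLACK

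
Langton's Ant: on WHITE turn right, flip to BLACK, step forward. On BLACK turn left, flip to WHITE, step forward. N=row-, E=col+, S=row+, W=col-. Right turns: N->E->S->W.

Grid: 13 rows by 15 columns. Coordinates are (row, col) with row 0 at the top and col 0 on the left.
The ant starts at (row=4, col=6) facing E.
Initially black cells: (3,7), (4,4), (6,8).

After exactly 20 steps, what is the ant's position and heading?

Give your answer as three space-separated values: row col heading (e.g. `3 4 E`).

Step 1: on WHITE (4,6): turn R to S, flip to black, move to (5,6). |black|=4
Step 2: on WHITE (5,6): turn R to W, flip to black, move to (5,5). |black|=5
Step 3: on WHITE (5,5): turn R to N, flip to black, move to (4,5). |black|=6
Step 4: on WHITE (4,5): turn R to E, flip to black, move to (4,6). |black|=7
Step 5: on BLACK (4,6): turn L to N, flip to white, move to (3,6). |black|=6
Step 6: on WHITE (3,6): turn R to E, flip to black, move to (3,7). |black|=7
Step 7: on BLACK (3,7): turn L to N, flip to white, move to (2,7). |black|=6
Step 8: on WHITE (2,7): turn R to E, flip to black, move to (2,8). |black|=7
Step 9: on WHITE (2,8): turn R to S, flip to black, move to (3,8). |black|=8
Step 10: on WHITE (3,8): turn R to W, flip to black, move to (3,7). |black|=9
Step 11: on WHITE (3,7): turn R to N, flip to black, move to (2,7). |black|=10
Step 12: on BLACK (2,7): turn L to W, flip to white, move to (2,6). |black|=9
Step 13: on WHITE (2,6): turn R to N, flip to black, move to (1,6). |black|=10
Step 14: on WHITE (1,6): turn R to E, flip to black, move to (1,7). |black|=11
Step 15: on WHITE (1,7): turn R to S, flip to black, move to (2,7). |black|=12
Step 16: on WHITE (2,7): turn R to W, flip to black, move to (2,6). |black|=13
Step 17: on BLACK (2,6): turn L to S, flip to white, move to (3,6). |black|=12
Step 18: on BLACK (3,6): turn L to E, flip to white, move to (3,7). |black|=11
Step 19: on BLACK (3,7): turn L to N, flip to white, move to (2,7). |black|=10
Step 20: on BLACK (2,7): turn L to W, flip to white, move to (2,6). |black|=9

Answer: 2 6 W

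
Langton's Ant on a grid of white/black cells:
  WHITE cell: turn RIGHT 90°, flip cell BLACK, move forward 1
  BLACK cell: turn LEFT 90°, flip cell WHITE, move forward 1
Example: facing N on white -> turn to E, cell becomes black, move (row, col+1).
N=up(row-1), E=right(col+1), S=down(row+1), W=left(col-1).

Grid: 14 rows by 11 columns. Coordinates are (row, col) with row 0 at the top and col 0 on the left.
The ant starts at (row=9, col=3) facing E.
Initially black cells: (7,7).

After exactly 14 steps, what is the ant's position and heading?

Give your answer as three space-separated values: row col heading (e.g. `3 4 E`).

Step 1: on WHITE (9,3): turn R to S, flip to black, move to (10,3). |black|=2
Step 2: on WHITE (10,3): turn R to W, flip to black, move to (10,2). |black|=3
Step 3: on WHITE (10,2): turn R to N, flip to black, move to (9,2). |black|=4
Step 4: on WHITE (9,2): turn R to E, flip to black, move to (9,3). |black|=5
Step 5: on BLACK (9,3): turn L to N, flip to white, move to (8,3). |black|=4
Step 6: on WHITE (8,3): turn R to E, flip to black, move to (8,4). |black|=5
Step 7: on WHITE (8,4): turn R to S, flip to black, move to (9,4). |black|=6
Step 8: on WHITE (9,4): turn R to W, flip to black, move to (9,3). |black|=7
Step 9: on WHITE (9,3): turn R to N, flip to black, move to (8,3). |black|=8
Step 10: on BLACK (8,3): turn L to W, flip to white, move to (8,2). |black|=7
Step 11: on WHITE (8,2): turn R to N, flip to black, move to (7,2). |black|=8
Step 12: on WHITE (7,2): turn R to E, flip to black, move to (7,3). |black|=9
Step 13: on WHITE (7,3): turn R to S, flip to black, move to (8,3). |black|=10
Step 14: on WHITE (8,3): turn R to W, flip to black, move to (8,2). |black|=11

Answer: 8 2 W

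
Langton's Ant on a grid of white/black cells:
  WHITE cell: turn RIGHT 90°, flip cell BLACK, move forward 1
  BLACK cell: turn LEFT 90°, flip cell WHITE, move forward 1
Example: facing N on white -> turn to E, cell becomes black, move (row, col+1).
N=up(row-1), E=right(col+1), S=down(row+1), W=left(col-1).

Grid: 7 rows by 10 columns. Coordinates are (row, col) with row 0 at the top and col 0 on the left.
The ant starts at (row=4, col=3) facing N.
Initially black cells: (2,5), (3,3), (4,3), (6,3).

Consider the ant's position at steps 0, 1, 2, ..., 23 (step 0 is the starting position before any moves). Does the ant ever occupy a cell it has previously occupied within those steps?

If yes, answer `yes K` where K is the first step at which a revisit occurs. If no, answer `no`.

Answer: yes 7

Derivation:
Step 1: on BLACK (4,3): turn L to W, flip to white, move to (4,2). |black|=3 — new cell
Step 2: on WHITE (4,2): turn R to N, flip to black, move to (3,2). |black|=4 — new cell
Step 3: on WHITE (3,2): turn R to E, flip to black, move to (3,3). |black|=5 — new cell
Step 4: on BLACK (3,3): turn L to N, flip to white, move to (2,3). |black|=4 — new cell
Step 5: on WHITE (2,3): turn R to E, flip to black, move to (2,4). |black|=5 — new cell
Step 6: on WHITE (2,4): turn R to S, flip to black, move to (3,4). |black|=6 — new cell
Step 7: on WHITE (3,4): turn R to W, flip to black, move to (3,3). |black|=7 — REVISIT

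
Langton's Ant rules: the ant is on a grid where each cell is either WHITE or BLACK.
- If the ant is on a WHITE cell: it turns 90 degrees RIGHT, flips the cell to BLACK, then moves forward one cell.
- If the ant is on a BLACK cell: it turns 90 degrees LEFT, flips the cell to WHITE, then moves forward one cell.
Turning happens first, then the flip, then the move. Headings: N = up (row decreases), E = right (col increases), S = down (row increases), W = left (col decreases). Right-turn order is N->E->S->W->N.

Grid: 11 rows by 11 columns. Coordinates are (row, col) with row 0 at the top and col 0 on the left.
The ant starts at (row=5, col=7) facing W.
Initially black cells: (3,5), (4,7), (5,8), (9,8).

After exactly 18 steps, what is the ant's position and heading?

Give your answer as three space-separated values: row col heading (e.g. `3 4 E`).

Step 1: on WHITE (5,7): turn R to N, flip to black, move to (4,7). |black|=5
Step 2: on BLACK (4,7): turn L to W, flip to white, move to (4,6). |black|=4
Step 3: on WHITE (4,6): turn R to N, flip to black, move to (3,6). |black|=5
Step 4: on WHITE (3,6): turn R to E, flip to black, move to (3,7). |black|=6
Step 5: on WHITE (3,7): turn R to S, flip to black, move to (4,7). |black|=7
Step 6: on WHITE (4,7): turn R to W, flip to black, move to (4,6). |black|=8
Step 7: on BLACK (4,6): turn L to S, flip to white, move to (5,6). |black|=7
Step 8: on WHITE (5,6): turn R to W, flip to black, move to (5,5). |black|=8
Step 9: on WHITE (5,5): turn R to N, flip to black, move to (4,5). |black|=9
Step 10: on WHITE (4,5): turn R to E, flip to black, move to (4,6). |black|=10
Step 11: on WHITE (4,6): turn R to S, flip to black, move to (5,6). |black|=11
Step 12: on BLACK (5,6): turn L to E, flip to white, move to (5,7). |black|=10
Step 13: on BLACK (5,7): turn L to N, flip to white, move to (4,7). |black|=9
Step 14: on BLACK (4,7): turn L to W, flip to white, move to (4,6). |black|=8
Step 15: on BLACK (4,6): turn L to S, flip to white, move to (5,6). |black|=7
Step 16: on WHITE (5,6): turn R to W, flip to black, move to (5,5). |black|=8
Step 17: on BLACK (5,5): turn L to S, flip to white, move to (6,5). |black|=7
Step 18: on WHITE (6,5): turn R to W, flip to black, move to (6,4). |black|=8

Answer: 6 4 W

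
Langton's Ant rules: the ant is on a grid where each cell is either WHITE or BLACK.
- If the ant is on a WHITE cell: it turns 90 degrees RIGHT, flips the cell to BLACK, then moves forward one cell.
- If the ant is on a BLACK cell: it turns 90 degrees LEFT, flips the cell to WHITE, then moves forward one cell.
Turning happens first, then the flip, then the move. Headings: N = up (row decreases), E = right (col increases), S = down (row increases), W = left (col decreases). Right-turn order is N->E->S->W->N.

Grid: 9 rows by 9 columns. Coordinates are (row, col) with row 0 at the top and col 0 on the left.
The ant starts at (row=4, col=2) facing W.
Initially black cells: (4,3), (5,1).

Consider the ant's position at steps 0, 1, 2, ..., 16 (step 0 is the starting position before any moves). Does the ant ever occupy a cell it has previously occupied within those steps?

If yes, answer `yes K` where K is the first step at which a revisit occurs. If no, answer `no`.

Answer: yes 7

Derivation:
Step 1: on WHITE (4,2): turn R to N, flip to black, move to (3,2). |black|=3 — new cell
Step 2: on WHITE (3,2): turn R to E, flip to black, move to (3,3). |black|=4 — new cell
Step 3: on WHITE (3,3): turn R to S, flip to black, move to (4,3). |black|=5 — new cell
Step 4: on BLACK (4,3): turn L to E, flip to white, move to (4,4). |black|=4 — new cell
Step 5: on WHITE (4,4): turn R to S, flip to black, move to (5,4). |black|=5 — new cell
Step 6: on WHITE (5,4): turn R to W, flip to black, move to (5,3). |black|=6 — new cell
Step 7: on WHITE (5,3): turn R to N, flip to black, move to (4,3). |black|=7 — REVISIT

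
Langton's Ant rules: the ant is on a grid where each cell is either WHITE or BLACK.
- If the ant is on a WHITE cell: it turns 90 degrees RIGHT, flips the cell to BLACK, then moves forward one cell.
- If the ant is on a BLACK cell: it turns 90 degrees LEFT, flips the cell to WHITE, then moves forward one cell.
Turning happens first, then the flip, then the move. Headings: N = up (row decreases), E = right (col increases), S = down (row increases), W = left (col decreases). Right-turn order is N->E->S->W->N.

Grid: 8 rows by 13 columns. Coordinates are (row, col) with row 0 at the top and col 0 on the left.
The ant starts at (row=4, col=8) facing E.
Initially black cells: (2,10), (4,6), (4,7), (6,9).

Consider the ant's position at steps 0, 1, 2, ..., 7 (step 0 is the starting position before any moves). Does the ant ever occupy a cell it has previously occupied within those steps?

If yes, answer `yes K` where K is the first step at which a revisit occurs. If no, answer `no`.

Step 1: on WHITE (4,8): turn R to S, flip to black, move to (5,8). |black|=5 — new cell
Step 2: on WHITE (5,8): turn R to W, flip to black, move to (5,7). |black|=6 — new cell
Step 3: on WHITE (5,7): turn R to N, flip to black, move to (4,7). |black|=7 — new cell
Step 4: on BLACK (4,7): turn L to W, flip to white, move to (4,6). |black|=6 — new cell
Step 5: on BLACK (4,6): turn L to S, flip to white, move to (5,6). |black|=5 — new cell
Step 6: on WHITE (5,6): turn R to W, flip to black, move to (5,5). |black|=6 — new cell
Step 7: on WHITE (5,5): turn R to N, flip to black, move to (4,5). |black|=7 — new cell
No revisit within 7 steps.

Answer: no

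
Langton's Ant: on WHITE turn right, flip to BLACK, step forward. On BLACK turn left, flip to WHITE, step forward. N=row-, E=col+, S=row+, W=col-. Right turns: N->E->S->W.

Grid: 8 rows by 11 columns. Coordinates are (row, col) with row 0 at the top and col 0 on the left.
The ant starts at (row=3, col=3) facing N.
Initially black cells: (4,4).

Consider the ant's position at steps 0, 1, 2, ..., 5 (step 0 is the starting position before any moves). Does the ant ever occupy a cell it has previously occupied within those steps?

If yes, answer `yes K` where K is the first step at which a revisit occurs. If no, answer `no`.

Answer: no

Derivation:
Step 1: on WHITE (3,3): turn R to E, flip to black, move to (3,4). |black|=2 — new cell
Step 2: on WHITE (3,4): turn R to S, flip to black, move to (4,4). |black|=3 — new cell
Step 3: on BLACK (4,4): turn L to E, flip to white, move to (4,5). |black|=2 — new cell
Step 4: on WHITE (4,5): turn R to S, flip to black, move to (5,5). |black|=3 — new cell
Step 5: on WHITE (5,5): turn R to W, flip to black, move to (5,4). |black|=4 — new cell
No revisit within 5 steps.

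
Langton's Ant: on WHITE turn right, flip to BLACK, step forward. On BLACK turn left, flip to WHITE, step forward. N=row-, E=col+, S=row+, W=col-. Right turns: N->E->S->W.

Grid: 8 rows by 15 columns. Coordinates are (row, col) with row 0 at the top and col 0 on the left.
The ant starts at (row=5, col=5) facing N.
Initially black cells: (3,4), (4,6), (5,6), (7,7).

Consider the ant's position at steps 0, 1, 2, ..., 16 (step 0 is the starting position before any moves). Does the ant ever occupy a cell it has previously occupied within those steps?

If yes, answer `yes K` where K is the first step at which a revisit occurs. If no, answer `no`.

Step 1: on WHITE (5,5): turn R to E, flip to black, move to (5,6). |black|=5 — new cell
Step 2: on BLACK (5,6): turn L to N, flip to white, move to (4,6). |black|=4 — new cell
Step 3: on BLACK (4,6): turn L to W, flip to white, move to (4,5). |black|=3 — new cell
Step 4: on WHITE (4,5): turn R to N, flip to black, move to (3,5). |black|=4 — new cell
Step 5: on WHITE (3,5): turn R to E, flip to black, move to (3,6). |black|=5 — new cell
Step 6: on WHITE (3,6): turn R to S, flip to black, move to (4,6). |black|=6 — REVISIT

Answer: yes 6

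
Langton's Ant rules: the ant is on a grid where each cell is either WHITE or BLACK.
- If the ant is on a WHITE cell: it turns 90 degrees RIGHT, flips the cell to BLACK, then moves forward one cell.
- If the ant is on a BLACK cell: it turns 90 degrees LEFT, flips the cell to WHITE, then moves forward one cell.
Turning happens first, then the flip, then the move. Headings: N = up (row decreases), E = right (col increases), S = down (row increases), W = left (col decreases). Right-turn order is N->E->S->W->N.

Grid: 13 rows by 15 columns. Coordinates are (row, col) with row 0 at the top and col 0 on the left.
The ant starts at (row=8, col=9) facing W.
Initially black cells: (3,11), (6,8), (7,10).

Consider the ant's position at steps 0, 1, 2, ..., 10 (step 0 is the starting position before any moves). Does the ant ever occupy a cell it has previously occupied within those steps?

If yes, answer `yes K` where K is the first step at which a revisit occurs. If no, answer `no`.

Answer: yes 6

Derivation:
Step 1: on WHITE (8,9): turn R to N, flip to black, move to (7,9). |black|=4 — new cell
Step 2: on WHITE (7,9): turn R to E, flip to black, move to (7,10). |black|=5 — new cell
Step 3: on BLACK (7,10): turn L to N, flip to white, move to (6,10). |black|=4 — new cell
Step 4: on WHITE (6,10): turn R to E, flip to black, move to (6,11). |black|=5 — new cell
Step 5: on WHITE (6,11): turn R to S, flip to black, move to (7,11). |black|=6 — new cell
Step 6: on WHITE (7,11): turn R to W, flip to black, move to (7,10). |black|=7 — REVISIT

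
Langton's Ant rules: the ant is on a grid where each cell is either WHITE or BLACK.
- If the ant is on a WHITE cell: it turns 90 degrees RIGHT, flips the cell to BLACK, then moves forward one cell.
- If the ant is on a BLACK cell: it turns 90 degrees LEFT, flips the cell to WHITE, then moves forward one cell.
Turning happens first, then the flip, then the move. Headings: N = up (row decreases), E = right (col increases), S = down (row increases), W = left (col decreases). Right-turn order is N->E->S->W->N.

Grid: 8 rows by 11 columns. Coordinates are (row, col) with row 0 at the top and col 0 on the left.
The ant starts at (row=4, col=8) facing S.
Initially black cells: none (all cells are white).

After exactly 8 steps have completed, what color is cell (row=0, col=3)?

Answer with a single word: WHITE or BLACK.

Answer: WHITE

Derivation:
Step 1: on WHITE (4,8): turn R to W, flip to black, move to (4,7). |black|=1
Step 2: on WHITE (4,7): turn R to N, flip to black, move to (3,7). |black|=2
Step 3: on WHITE (3,7): turn R to E, flip to black, move to (3,8). |black|=3
Step 4: on WHITE (3,8): turn R to S, flip to black, move to (4,8). |black|=4
Step 5: on BLACK (4,8): turn L to E, flip to white, move to (4,9). |black|=3
Step 6: on WHITE (4,9): turn R to S, flip to black, move to (5,9). |black|=4
Step 7: on WHITE (5,9): turn R to W, flip to black, move to (5,8). |black|=5
Step 8: on WHITE (5,8): turn R to N, flip to black, move to (4,8). |black|=6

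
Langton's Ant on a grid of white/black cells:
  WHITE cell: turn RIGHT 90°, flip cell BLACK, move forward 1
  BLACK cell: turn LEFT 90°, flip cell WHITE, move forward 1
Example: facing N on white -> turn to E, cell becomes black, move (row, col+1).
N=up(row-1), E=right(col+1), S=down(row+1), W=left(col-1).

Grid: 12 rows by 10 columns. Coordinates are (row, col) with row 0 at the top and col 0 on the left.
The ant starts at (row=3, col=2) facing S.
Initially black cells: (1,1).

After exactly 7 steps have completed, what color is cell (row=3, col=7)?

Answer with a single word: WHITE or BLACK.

Step 1: on WHITE (3,2): turn R to W, flip to black, move to (3,1). |black|=2
Step 2: on WHITE (3,1): turn R to N, flip to black, move to (2,1). |black|=3
Step 3: on WHITE (2,1): turn R to E, flip to black, move to (2,2). |black|=4
Step 4: on WHITE (2,2): turn R to S, flip to black, move to (3,2). |black|=5
Step 5: on BLACK (3,2): turn L to E, flip to white, move to (3,3). |black|=4
Step 6: on WHITE (3,3): turn R to S, flip to black, move to (4,3). |black|=5
Step 7: on WHITE (4,3): turn R to W, flip to black, move to (4,2). |black|=6

Answer: WHITE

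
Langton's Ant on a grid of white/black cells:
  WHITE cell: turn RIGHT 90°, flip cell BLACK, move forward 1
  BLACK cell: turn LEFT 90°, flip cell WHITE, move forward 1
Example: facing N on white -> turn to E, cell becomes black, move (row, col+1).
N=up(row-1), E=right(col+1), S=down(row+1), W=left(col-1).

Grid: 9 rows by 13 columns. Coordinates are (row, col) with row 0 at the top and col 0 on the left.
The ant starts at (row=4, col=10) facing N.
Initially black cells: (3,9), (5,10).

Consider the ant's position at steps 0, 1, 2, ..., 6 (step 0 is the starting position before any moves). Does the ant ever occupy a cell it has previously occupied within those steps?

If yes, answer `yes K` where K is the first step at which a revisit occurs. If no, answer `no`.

Step 1: on WHITE (4,10): turn R to E, flip to black, move to (4,11). |black|=3 — new cell
Step 2: on WHITE (4,11): turn R to S, flip to black, move to (5,11). |black|=4 — new cell
Step 3: on WHITE (5,11): turn R to W, flip to black, move to (5,10). |black|=5 — new cell
Step 4: on BLACK (5,10): turn L to S, flip to white, move to (6,10). |black|=4 — new cell
Step 5: on WHITE (6,10): turn R to W, flip to black, move to (6,9). |black|=5 — new cell
Step 6: on WHITE (6,9): turn R to N, flip to black, move to (5,9). |black|=6 — new cell
No revisit within 6 steps.

Answer: no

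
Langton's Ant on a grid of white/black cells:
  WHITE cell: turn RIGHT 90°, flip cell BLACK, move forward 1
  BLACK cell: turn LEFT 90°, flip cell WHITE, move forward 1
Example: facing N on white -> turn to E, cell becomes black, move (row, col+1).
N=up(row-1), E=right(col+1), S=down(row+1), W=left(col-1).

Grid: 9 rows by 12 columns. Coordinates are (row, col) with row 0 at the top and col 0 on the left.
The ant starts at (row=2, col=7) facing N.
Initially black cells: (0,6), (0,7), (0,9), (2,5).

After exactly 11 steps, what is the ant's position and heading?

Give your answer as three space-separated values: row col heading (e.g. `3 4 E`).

Answer: 3 5 W

Derivation:
Step 1: on WHITE (2,7): turn R to E, flip to black, move to (2,8). |black|=5
Step 2: on WHITE (2,8): turn R to S, flip to black, move to (3,8). |black|=6
Step 3: on WHITE (3,8): turn R to W, flip to black, move to (3,7). |black|=7
Step 4: on WHITE (3,7): turn R to N, flip to black, move to (2,7). |black|=8
Step 5: on BLACK (2,7): turn L to W, flip to white, move to (2,6). |black|=7
Step 6: on WHITE (2,6): turn R to N, flip to black, move to (1,6). |black|=8
Step 7: on WHITE (1,6): turn R to E, flip to black, move to (1,7). |black|=9
Step 8: on WHITE (1,7): turn R to S, flip to black, move to (2,7). |black|=10
Step 9: on WHITE (2,7): turn R to W, flip to black, move to (2,6). |black|=11
Step 10: on BLACK (2,6): turn L to S, flip to white, move to (3,6). |black|=10
Step 11: on WHITE (3,6): turn R to W, flip to black, move to (3,5). |black|=11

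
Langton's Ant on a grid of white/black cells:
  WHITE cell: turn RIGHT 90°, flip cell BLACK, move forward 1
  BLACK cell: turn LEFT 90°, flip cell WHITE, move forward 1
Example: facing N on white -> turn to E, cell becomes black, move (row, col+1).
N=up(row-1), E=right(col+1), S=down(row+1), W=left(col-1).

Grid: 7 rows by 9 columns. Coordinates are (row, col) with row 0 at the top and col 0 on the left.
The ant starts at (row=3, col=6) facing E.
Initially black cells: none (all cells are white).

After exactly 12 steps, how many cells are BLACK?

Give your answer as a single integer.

Step 1: on WHITE (3,6): turn R to S, flip to black, move to (4,6). |black|=1
Step 2: on WHITE (4,6): turn R to W, flip to black, move to (4,5). |black|=2
Step 3: on WHITE (4,5): turn R to N, flip to black, move to (3,5). |black|=3
Step 4: on WHITE (3,5): turn R to E, flip to black, move to (3,6). |black|=4
Step 5: on BLACK (3,6): turn L to N, flip to white, move to (2,6). |black|=3
Step 6: on WHITE (2,6): turn R to E, flip to black, move to (2,7). |black|=4
Step 7: on WHITE (2,7): turn R to S, flip to black, move to (3,7). |black|=5
Step 8: on WHITE (3,7): turn R to W, flip to black, move to (3,6). |black|=6
Step 9: on WHITE (3,6): turn R to N, flip to black, move to (2,6). |black|=7
Step 10: on BLACK (2,6): turn L to W, flip to white, move to (2,5). |black|=6
Step 11: on WHITE (2,5): turn R to N, flip to black, move to (1,5). |black|=7
Step 12: on WHITE (1,5): turn R to E, flip to black, move to (1,6). |black|=8

Answer: 8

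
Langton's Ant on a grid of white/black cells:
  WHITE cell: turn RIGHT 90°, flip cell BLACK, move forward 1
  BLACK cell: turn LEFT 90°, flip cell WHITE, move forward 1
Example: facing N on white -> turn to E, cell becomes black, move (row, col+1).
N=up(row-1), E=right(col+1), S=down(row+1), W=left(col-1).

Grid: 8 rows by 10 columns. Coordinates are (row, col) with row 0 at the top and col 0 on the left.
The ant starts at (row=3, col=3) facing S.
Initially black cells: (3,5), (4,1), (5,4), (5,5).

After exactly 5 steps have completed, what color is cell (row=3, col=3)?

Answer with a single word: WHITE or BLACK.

Answer: WHITE

Derivation:
Step 1: on WHITE (3,3): turn R to W, flip to black, move to (3,2). |black|=5
Step 2: on WHITE (3,2): turn R to N, flip to black, move to (2,2). |black|=6
Step 3: on WHITE (2,2): turn R to E, flip to black, move to (2,3). |black|=7
Step 4: on WHITE (2,3): turn R to S, flip to black, move to (3,3). |black|=8
Step 5: on BLACK (3,3): turn L to E, flip to white, move to (3,4). |black|=7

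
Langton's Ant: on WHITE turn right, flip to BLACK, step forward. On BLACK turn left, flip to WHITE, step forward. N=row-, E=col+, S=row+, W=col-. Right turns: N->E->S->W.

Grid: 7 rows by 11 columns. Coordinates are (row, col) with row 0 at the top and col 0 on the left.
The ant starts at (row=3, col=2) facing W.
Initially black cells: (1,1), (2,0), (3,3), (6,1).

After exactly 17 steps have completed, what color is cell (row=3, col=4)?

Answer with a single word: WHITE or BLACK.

Answer: WHITE

Derivation:
Step 1: on WHITE (3,2): turn R to N, flip to black, move to (2,2). |black|=5
Step 2: on WHITE (2,2): turn R to E, flip to black, move to (2,3). |black|=6
Step 3: on WHITE (2,3): turn R to S, flip to black, move to (3,3). |black|=7
Step 4: on BLACK (3,3): turn L to E, flip to white, move to (3,4). |black|=6
Step 5: on WHITE (3,4): turn R to S, flip to black, move to (4,4). |black|=7
Step 6: on WHITE (4,4): turn R to W, flip to black, move to (4,3). |black|=8
Step 7: on WHITE (4,3): turn R to N, flip to black, move to (3,3). |black|=9
Step 8: on WHITE (3,3): turn R to E, flip to black, move to (3,4). |black|=10
Step 9: on BLACK (3,4): turn L to N, flip to white, move to (2,4). |black|=9
Step 10: on WHITE (2,4): turn R to E, flip to black, move to (2,5). |black|=10
Step 11: on WHITE (2,5): turn R to S, flip to black, move to (3,5). |black|=11
Step 12: on WHITE (3,5): turn R to W, flip to black, move to (3,4). |black|=12
Step 13: on WHITE (3,4): turn R to N, flip to black, move to (2,4). |black|=13
Step 14: on BLACK (2,4): turn L to W, flip to white, move to (2,3). |black|=12
Step 15: on BLACK (2,3): turn L to S, flip to white, move to (3,3). |black|=11
Step 16: on BLACK (3,3): turn L to E, flip to white, move to (3,4). |black|=10
Step 17: on BLACK (3,4): turn L to N, flip to white, move to (2,4). |black|=9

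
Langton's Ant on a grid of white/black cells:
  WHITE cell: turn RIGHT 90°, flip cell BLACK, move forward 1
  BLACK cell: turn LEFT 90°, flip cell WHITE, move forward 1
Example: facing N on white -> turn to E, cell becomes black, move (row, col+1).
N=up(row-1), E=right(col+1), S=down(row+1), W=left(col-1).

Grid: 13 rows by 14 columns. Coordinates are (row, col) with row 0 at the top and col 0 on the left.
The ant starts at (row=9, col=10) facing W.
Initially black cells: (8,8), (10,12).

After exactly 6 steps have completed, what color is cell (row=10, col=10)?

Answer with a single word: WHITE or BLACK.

Answer: BLACK

Derivation:
Step 1: on WHITE (9,10): turn R to N, flip to black, move to (8,10). |black|=3
Step 2: on WHITE (8,10): turn R to E, flip to black, move to (8,11). |black|=4
Step 3: on WHITE (8,11): turn R to S, flip to black, move to (9,11). |black|=5
Step 4: on WHITE (9,11): turn R to W, flip to black, move to (9,10). |black|=6
Step 5: on BLACK (9,10): turn L to S, flip to white, move to (10,10). |black|=5
Step 6: on WHITE (10,10): turn R to W, flip to black, move to (10,9). |black|=6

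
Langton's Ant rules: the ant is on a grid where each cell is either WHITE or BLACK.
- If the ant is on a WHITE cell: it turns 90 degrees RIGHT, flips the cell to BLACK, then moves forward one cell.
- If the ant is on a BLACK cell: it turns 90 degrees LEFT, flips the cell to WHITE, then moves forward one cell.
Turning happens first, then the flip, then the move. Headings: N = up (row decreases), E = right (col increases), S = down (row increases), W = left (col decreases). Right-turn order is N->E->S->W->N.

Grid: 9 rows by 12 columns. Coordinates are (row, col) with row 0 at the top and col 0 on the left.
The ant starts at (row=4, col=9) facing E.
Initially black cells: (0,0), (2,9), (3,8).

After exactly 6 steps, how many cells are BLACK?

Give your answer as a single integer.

Answer: 7

Derivation:
Step 1: on WHITE (4,9): turn R to S, flip to black, move to (5,9). |black|=4
Step 2: on WHITE (5,9): turn R to W, flip to black, move to (5,8). |black|=5
Step 3: on WHITE (5,8): turn R to N, flip to black, move to (4,8). |black|=6
Step 4: on WHITE (4,8): turn R to E, flip to black, move to (4,9). |black|=7
Step 5: on BLACK (4,9): turn L to N, flip to white, move to (3,9). |black|=6
Step 6: on WHITE (3,9): turn R to E, flip to black, move to (3,10). |black|=7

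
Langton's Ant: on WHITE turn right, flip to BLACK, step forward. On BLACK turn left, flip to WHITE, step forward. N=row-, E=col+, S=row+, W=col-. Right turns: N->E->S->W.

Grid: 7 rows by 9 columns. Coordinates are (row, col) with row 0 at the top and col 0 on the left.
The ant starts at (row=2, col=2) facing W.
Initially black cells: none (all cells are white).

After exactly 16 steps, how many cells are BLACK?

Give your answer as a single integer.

Step 1: on WHITE (2,2): turn R to N, flip to black, move to (1,2). |black|=1
Step 2: on WHITE (1,2): turn R to E, flip to black, move to (1,3). |black|=2
Step 3: on WHITE (1,3): turn R to S, flip to black, move to (2,3). |black|=3
Step 4: on WHITE (2,3): turn R to W, flip to black, move to (2,2). |black|=4
Step 5: on BLACK (2,2): turn L to S, flip to white, move to (3,2). |black|=3
Step 6: on WHITE (3,2): turn R to W, flip to black, move to (3,1). |black|=4
Step 7: on WHITE (3,1): turn R to N, flip to black, move to (2,1). |black|=5
Step 8: on WHITE (2,1): turn R to E, flip to black, move to (2,2). |black|=6
Step 9: on WHITE (2,2): turn R to S, flip to black, move to (3,2). |black|=7
Step 10: on BLACK (3,2): turn L to E, flip to white, move to (3,3). |black|=6
Step 11: on WHITE (3,3): turn R to S, flip to black, move to (4,3). |black|=7
Step 12: on WHITE (4,3): turn R to W, flip to black, move to (4,2). |black|=8
Step 13: on WHITE (4,2): turn R to N, flip to black, move to (3,2). |black|=9
Step 14: on WHITE (3,2): turn R to E, flip to black, move to (3,3). |black|=10
Step 15: on BLACK (3,3): turn L to N, flip to white, move to (2,3). |black|=9
Step 16: on BLACK (2,3): turn L to W, flip to white, move to (2,2). |black|=8

Answer: 8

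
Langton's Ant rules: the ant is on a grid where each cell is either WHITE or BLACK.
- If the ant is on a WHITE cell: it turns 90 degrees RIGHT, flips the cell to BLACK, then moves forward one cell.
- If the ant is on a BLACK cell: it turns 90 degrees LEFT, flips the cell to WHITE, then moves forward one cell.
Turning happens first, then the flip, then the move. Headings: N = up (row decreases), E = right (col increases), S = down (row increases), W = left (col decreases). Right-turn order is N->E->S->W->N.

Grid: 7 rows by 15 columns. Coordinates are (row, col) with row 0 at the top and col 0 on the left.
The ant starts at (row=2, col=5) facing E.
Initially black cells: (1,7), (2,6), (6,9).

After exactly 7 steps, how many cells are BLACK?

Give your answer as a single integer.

Step 1: on WHITE (2,5): turn R to S, flip to black, move to (3,5). |black|=4
Step 2: on WHITE (3,5): turn R to W, flip to black, move to (3,4). |black|=5
Step 3: on WHITE (3,4): turn R to N, flip to black, move to (2,4). |black|=6
Step 4: on WHITE (2,4): turn R to E, flip to black, move to (2,5). |black|=7
Step 5: on BLACK (2,5): turn L to N, flip to white, move to (1,5). |black|=6
Step 6: on WHITE (1,5): turn R to E, flip to black, move to (1,6). |black|=7
Step 7: on WHITE (1,6): turn R to S, flip to black, move to (2,6). |black|=8

Answer: 8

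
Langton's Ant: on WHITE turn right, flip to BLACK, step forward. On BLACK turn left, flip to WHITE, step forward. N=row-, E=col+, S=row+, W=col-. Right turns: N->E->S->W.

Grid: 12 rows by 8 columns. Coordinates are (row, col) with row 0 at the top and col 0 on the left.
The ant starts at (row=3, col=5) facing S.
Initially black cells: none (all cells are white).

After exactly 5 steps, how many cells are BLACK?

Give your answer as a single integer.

Answer: 3

Derivation:
Step 1: on WHITE (3,5): turn R to W, flip to black, move to (3,4). |black|=1
Step 2: on WHITE (3,4): turn R to N, flip to black, move to (2,4). |black|=2
Step 3: on WHITE (2,4): turn R to E, flip to black, move to (2,5). |black|=3
Step 4: on WHITE (2,5): turn R to S, flip to black, move to (3,5). |black|=4
Step 5: on BLACK (3,5): turn L to E, flip to white, move to (3,6). |black|=3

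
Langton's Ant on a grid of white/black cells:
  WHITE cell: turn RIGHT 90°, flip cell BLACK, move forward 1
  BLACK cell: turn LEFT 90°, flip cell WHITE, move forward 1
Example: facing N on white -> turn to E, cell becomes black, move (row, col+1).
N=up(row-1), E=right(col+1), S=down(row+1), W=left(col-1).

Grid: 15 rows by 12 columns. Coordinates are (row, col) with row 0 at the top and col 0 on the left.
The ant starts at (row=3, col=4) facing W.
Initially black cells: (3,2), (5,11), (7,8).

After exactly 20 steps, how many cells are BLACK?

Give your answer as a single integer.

Answer: 9

Derivation:
Step 1: on WHITE (3,4): turn R to N, flip to black, move to (2,4). |black|=4
Step 2: on WHITE (2,4): turn R to E, flip to black, move to (2,5). |black|=5
Step 3: on WHITE (2,5): turn R to S, flip to black, move to (3,5). |black|=6
Step 4: on WHITE (3,5): turn R to W, flip to black, move to (3,4). |black|=7
Step 5: on BLACK (3,4): turn L to S, flip to white, move to (4,4). |black|=6
Step 6: on WHITE (4,4): turn R to W, flip to black, move to (4,3). |black|=7
Step 7: on WHITE (4,3): turn R to N, flip to black, move to (3,3). |black|=8
Step 8: on WHITE (3,3): turn R to E, flip to black, move to (3,4). |black|=9
Step 9: on WHITE (3,4): turn R to S, flip to black, move to (4,4). |black|=10
Step 10: on BLACK (4,4): turn L to E, flip to white, move to (4,5). |black|=9
Step 11: on WHITE (4,5): turn R to S, flip to black, move to (5,5). |black|=10
Step 12: on WHITE (5,5): turn R to W, flip to black, move to (5,4). |black|=11
Step 13: on WHITE (5,4): turn R to N, flip to black, move to (4,4). |black|=12
Step 14: on WHITE (4,4): turn R to E, flip to black, move to (4,5). |black|=13
Step 15: on BLACK (4,5): turn L to N, flip to white, move to (3,5). |black|=12
Step 16: on BLACK (3,5): turn L to W, flip to white, move to (3,4). |black|=11
Step 17: on BLACK (3,4): turn L to S, flip to white, move to (4,4). |black|=10
Step 18: on BLACK (4,4): turn L to E, flip to white, move to (4,5). |black|=9
Step 19: on WHITE (4,5): turn R to S, flip to black, move to (5,5). |black|=10
Step 20: on BLACK (5,5): turn L to E, flip to white, move to (5,6). |black|=9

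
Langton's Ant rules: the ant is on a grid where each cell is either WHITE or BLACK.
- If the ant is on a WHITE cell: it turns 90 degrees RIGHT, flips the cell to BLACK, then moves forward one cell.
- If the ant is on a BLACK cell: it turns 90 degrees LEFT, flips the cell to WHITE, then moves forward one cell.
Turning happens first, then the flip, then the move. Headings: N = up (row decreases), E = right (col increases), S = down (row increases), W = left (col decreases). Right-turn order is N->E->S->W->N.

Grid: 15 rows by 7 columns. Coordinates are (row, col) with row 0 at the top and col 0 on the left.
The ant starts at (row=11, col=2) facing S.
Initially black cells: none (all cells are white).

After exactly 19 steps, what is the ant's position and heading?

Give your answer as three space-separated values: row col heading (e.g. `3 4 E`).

Answer: 10 4 E

Derivation:
Step 1: on WHITE (11,2): turn R to W, flip to black, move to (11,1). |black|=1
Step 2: on WHITE (11,1): turn R to N, flip to black, move to (10,1). |black|=2
Step 3: on WHITE (10,1): turn R to E, flip to black, move to (10,2). |black|=3
Step 4: on WHITE (10,2): turn R to S, flip to black, move to (11,2). |black|=4
Step 5: on BLACK (11,2): turn L to E, flip to white, move to (11,3). |black|=3
Step 6: on WHITE (11,3): turn R to S, flip to black, move to (12,3). |black|=4
Step 7: on WHITE (12,3): turn R to W, flip to black, move to (12,2). |black|=5
Step 8: on WHITE (12,2): turn R to N, flip to black, move to (11,2). |black|=6
Step 9: on WHITE (11,2): turn R to E, flip to black, move to (11,3). |black|=7
Step 10: on BLACK (11,3): turn L to N, flip to white, move to (10,3). |black|=6
Step 11: on WHITE (10,3): turn R to E, flip to black, move to (10,4). |black|=7
Step 12: on WHITE (10,4): turn R to S, flip to black, move to (11,4). |black|=8
Step 13: on WHITE (11,4): turn R to W, flip to black, move to (11,3). |black|=9
Step 14: on WHITE (11,3): turn R to N, flip to black, move to (10,3). |black|=10
Step 15: on BLACK (10,3): turn L to W, flip to white, move to (10,2). |black|=9
Step 16: on BLACK (10,2): turn L to S, flip to white, move to (11,2). |black|=8
Step 17: on BLACK (11,2): turn L to E, flip to white, move to (11,3). |black|=7
Step 18: on BLACK (11,3): turn L to N, flip to white, move to (10,3). |black|=6
Step 19: on WHITE (10,3): turn R to E, flip to black, move to (10,4). |black|=7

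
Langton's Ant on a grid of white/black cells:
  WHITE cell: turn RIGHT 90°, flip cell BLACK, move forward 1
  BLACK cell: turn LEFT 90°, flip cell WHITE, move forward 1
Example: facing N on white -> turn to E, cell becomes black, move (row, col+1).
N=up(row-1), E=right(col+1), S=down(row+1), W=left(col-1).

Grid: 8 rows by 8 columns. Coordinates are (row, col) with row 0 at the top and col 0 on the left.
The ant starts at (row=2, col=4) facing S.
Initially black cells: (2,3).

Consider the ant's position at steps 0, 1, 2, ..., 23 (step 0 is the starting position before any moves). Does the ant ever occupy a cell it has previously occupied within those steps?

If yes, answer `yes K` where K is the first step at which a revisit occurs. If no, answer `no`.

Step 1: on WHITE (2,4): turn R to W, flip to black, move to (2,3). |black|=2 — new cell
Step 2: on BLACK (2,3): turn L to S, flip to white, move to (3,3). |black|=1 — new cell
Step 3: on WHITE (3,3): turn R to W, flip to black, move to (3,2). |black|=2 — new cell
Step 4: on WHITE (3,2): turn R to N, flip to black, move to (2,2). |black|=3 — new cell
Step 5: on WHITE (2,2): turn R to E, flip to black, move to (2,3). |black|=4 — REVISIT

Answer: yes 5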